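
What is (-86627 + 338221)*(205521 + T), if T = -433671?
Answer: -57401171100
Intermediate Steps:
(-86627 + 338221)*(205521 + T) = (-86627 + 338221)*(205521 - 433671) = 251594*(-228150) = -57401171100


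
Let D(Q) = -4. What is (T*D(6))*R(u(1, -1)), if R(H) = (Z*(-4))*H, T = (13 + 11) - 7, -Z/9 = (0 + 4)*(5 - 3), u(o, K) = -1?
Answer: 19584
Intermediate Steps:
Z = -72 (Z = -9*(0 + 4)*(5 - 3) = -36*2 = -9*8 = -72)
T = 17 (T = 24 - 7 = 17)
R(H) = 288*H (R(H) = (-72*(-4))*H = 288*H)
(T*D(6))*R(u(1, -1)) = (17*(-4))*(288*(-1)) = -68*(-288) = 19584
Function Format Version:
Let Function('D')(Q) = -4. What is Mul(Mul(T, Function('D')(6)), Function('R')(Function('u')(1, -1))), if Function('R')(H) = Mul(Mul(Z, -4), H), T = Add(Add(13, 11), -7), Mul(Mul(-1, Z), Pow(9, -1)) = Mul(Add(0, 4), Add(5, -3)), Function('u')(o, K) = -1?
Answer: 19584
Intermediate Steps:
Z = -72 (Z = Mul(-9, Mul(Add(0, 4), Add(5, -3))) = Mul(-9, Mul(4, 2)) = Mul(-9, 8) = -72)
T = 17 (T = Add(24, -7) = 17)
Function('R')(H) = Mul(288, H) (Function('R')(H) = Mul(Mul(-72, -4), H) = Mul(288, H))
Mul(Mul(T, Function('D')(6)), Function('R')(Function('u')(1, -1))) = Mul(Mul(17, -4), Mul(288, -1)) = Mul(-68, -288) = 19584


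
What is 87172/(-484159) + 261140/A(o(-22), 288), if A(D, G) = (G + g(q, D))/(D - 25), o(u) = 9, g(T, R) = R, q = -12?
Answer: -183905308204/13072293 ≈ -14068.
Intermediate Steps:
A(D, G) = (D + G)/(-25 + D) (A(D, G) = (G + D)/(D - 25) = (D + G)/(-25 + D))
87172/(-484159) + 261140/A(o(-22), 288) = 87172/(-484159) + 261140/(((9 + 288)/(-25 + 9))) = 87172*(-1/484159) + 261140/((297/(-16))) = -87172/484159 + 261140/((-1/16*297)) = -87172/484159 + 261140/(-297/16) = -87172/484159 + 261140*(-16/297) = -87172/484159 - 379840/27 = -183905308204/13072293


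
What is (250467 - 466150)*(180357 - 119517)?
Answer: -13122153720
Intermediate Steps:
(250467 - 466150)*(180357 - 119517) = -215683*60840 = -13122153720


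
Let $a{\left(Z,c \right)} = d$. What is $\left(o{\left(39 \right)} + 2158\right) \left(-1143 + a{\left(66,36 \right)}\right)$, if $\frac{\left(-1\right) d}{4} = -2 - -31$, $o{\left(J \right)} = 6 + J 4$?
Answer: $-2920880$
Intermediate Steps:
$o{\left(J \right)} = 6 + 4 J$
$d = -116$ ($d = - 4 \left(-2 - -31\right) = - 4 \left(-2 + 31\right) = \left(-4\right) 29 = -116$)
$a{\left(Z,c \right)} = -116$
$\left(o{\left(39 \right)} + 2158\right) \left(-1143 + a{\left(66,36 \right)}\right) = \left(\left(6 + 4 \cdot 39\right) + 2158\right) \left(-1143 - 116\right) = \left(\left(6 + 156\right) + 2158\right) \left(-1259\right) = \left(162 + 2158\right) \left(-1259\right) = 2320 \left(-1259\right) = -2920880$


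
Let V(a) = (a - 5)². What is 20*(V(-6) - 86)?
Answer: 700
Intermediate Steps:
V(a) = (-5 + a)²
20*(V(-6) - 86) = 20*((-5 - 6)² - 86) = 20*((-11)² - 86) = 20*(121 - 86) = 20*35 = 700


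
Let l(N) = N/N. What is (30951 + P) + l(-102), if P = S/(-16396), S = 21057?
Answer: 507467935/16396 ≈ 30951.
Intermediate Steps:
l(N) = 1
P = -21057/16396 (P = 21057/(-16396) = 21057*(-1/16396) = -21057/16396 ≈ -1.2843)
(30951 + P) + l(-102) = (30951 - 21057/16396) + 1 = 507451539/16396 + 1 = 507467935/16396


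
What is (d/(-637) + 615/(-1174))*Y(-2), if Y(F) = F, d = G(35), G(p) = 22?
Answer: 417583/373919 ≈ 1.1168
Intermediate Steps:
d = 22
(d/(-637) + 615/(-1174))*Y(-2) = (22/(-637) + 615/(-1174))*(-2) = (22*(-1/637) + 615*(-1/1174))*(-2) = (-22/637 - 615/1174)*(-2) = -417583/747838*(-2) = 417583/373919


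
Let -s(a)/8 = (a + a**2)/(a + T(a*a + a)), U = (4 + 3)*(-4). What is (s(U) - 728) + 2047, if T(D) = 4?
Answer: 1571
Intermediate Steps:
U = -28 (U = 7*(-4) = -28)
s(a) = -8*(a + a**2)/(4 + a) (s(a) = -8*(a + a**2)/(a + 4) = -8*(a + a**2)/(4 + a))
(s(U) - 728) + 2047 = (-8*(-28)*(1 - 28)/(4 - 28) - 728) + 2047 = (-8*(-28)*(-27)/(-24) - 728) + 2047 = (-8*(-28)*(-1/24)*(-27) - 728) + 2047 = (252 - 728) + 2047 = -476 + 2047 = 1571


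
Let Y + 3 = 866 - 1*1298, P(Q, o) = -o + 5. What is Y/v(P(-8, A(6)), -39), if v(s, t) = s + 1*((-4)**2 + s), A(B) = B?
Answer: -435/14 ≈ -31.071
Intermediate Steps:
P(Q, o) = 5 - o
v(s, t) = 16 + 2*s (v(s, t) = s + 1*(16 + s) = s + (16 + s) = 16 + 2*s)
Y = -435 (Y = -3 + (866 - 1*1298) = -3 + (866 - 1298) = -3 - 432 = -435)
Y/v(P(-8, A(6)), -39) = -435/(16 + 2*(5 - 1*6)) = -435/(16 + 2*(5 - 6)) = -435/(16 + 2*(-1)) = -435/(16 - 2) = -435/14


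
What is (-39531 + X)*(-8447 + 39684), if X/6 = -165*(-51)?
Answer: 342326283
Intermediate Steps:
X = 50490 (X = 6*(-165*(-51)) = 6*8415 = 50490)
(-39531 + X)*(-8447 + 39684) = (-39531 + 50490)*(-8447 + 39684) = 10959*31237 = 342326283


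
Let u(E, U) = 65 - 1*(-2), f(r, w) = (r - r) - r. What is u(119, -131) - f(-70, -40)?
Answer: -3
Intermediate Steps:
f(r, w) = -r (f(r, w) = 0 - r = -r)
u(E, U) = 67 (u(E, U) = 65 + 2 = 67)
u(119, -131) - f(-70, -40) = 67 - (-1)*(-70) = 67 - 1*70 = 67 - 70 = -3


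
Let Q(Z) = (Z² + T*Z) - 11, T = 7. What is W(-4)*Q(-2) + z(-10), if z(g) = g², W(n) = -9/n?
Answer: 211/4 ≈ 52.750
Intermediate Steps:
Q(Z) = -11 + Z² + 7*Z (Q(Z) = (Z² + 7*Z) - 11 = -11 + Z² + 7*Z)
W(-4)*Q(-2) + z(-10) = (-9/(-4))*(-11 + (-2)² + 7*(-2)) + (-10)² = (-9*(-¼))*(-11 + 4 - 14) + 100 = (9/4)*(-21) + 100 = -189/4 + 100 = 211/4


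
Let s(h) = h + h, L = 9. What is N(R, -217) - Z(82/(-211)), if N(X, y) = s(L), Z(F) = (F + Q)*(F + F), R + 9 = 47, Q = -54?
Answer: -1080686/44521 ≈ -24.274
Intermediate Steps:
R = 38 (R = -9 + 47 = 38)
Z(F) = 2*F*(-54 + F) (Z(F) = (F - 54)*(F + F) = (-54 + F)*(2*F) = 2*F*(-54 + F))
s(h) = 2*h
N(X, y) = 18 (N(X, y) = 2*9 = 18)
N(R, -217) - Z(82/(-211)) = 18 - 2*82/(-211)*(-54 + 82/(-211)) = 18 - 2*82*(-1/211)*(-54 + 82*(-1/211)) = 18 - 2*(-82)*(-54 - 82/211)/211 = 18 - 2*(-82)*(-11476)/(211*211) = 18 - 1*1882064/44521 = 18 - 1882064/44521 = -1080686/44521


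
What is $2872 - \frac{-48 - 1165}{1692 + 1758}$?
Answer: $\frac{9909613}{3450} \approx 2872.4$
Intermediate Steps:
$2872 - \frac{-48 - 1165}{1692 + 1758} = 2872 - - \frac{1213}{3450} = 2872 + \frac{1213}{3450} = \frac{9909613}{3450}$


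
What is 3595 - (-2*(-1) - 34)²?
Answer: 2571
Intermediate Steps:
3595 - (-2*(-1) - 34)² = 3595 - (2 - 34)² = 3595 - 1*(-32)² = 3595 - 1*1024 = 3595 - 1024 = 2571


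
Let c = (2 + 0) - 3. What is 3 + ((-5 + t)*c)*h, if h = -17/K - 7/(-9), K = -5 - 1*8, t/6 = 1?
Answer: 107/117 ≈ 0.91453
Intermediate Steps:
t = 6 (t = 6*1 = 6)
K = -13 (K = -5 - 8 = -13)
c = -1 (c = 2 - 3 = -1)
h = 244/117 (h = -17/(-13) - 7/(-9) = -17*(-1/13) - 7*(-1/9) = 17/13 + 7/9 = 244/117 ≈ 2.0855)
3 + ((-5 + t)*c)*h = 3 + ((-5 + 6)*(-1))*(244/117) = 3 + (1*(-1))*(244/117) = 3 - 1*244/117 = 3 - 244/117 = 107/117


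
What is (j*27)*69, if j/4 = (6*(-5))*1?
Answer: -223560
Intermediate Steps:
j = -120 (j = 4*((6*(-5))*1) = 4*(-30*1) = 4*(-30) = -120)
(j*27)*69 = -120*27*69 = -3240*69 = -223560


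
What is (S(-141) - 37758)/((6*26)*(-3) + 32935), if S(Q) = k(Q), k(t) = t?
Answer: -37899/32467 ≈ -1.1673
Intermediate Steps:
S(Q) = Q
(S(-141) - 37758)/((6*26)*(-3) + 32935) = (-141 - 37758)/((6*26)*(-3) + 32935) = -37899/(156*(-3) + 32935) = -37899/(-468 + 32935) = -37899/32467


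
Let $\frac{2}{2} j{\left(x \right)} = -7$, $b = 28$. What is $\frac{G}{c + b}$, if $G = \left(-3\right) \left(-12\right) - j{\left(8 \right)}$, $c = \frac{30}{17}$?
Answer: $\frac{731}{506} \approx 1.4447$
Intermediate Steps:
$j{\left(x \right)} = -7$
$c = \frac{30}{17}$ ($c = 30 \cdot \frac{1}{17} = \frac{30}{17} \approx 1.7647$)
$G = 43$ ($G = \left(-3\right) \left(-12\right) - -7 = 36 + 7 = 43$)
$\frac{G}{c + b} = \frac{1}{\frac{30}{17} + 28} \cdot 43 = \frac{1}{\frac{506}{17}} \cdot 43 = \frac{17}{506} \cdot 43 = \frac{731}{506}$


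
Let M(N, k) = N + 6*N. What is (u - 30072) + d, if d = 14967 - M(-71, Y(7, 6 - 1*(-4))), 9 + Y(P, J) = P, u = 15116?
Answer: 508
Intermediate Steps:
Y(P, J) = -9 + P
M(N, k) = 7*N
d = 15464 (d = 14967 - 7*(-71) = 14967 - 1*(-497) = 14967 + 497 = 15464)
(u - 30072) + d = (15116 - 30072) + 15464 = -14956 + 15464 = 508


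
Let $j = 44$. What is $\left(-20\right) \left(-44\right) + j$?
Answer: $924$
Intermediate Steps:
$\left(-20\right) \left(-44\right) + j = \left(-20\right) \left(-44\right) + 44 = 880 + 44 = 924$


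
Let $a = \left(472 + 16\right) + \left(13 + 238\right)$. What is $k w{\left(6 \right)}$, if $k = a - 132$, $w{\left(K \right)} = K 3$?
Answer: $10926$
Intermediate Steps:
$a = 739$ ($a = 488 + 251 = 739$)
$w{\left(K \right)} = 3 K$
$k = 607$ ($k = 739 - 132 = 607$)
$k w{\left(6 \right)} = 607 \cdot 3 \cdot 6 = 607 \cdot 18 = 10926$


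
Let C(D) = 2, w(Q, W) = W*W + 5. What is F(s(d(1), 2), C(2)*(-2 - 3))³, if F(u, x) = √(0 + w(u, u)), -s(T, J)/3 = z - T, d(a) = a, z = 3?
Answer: 41*√41 ≈ 262.53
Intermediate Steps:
w(Q, W) = 5 + W² (w(Q, W) = W² + 5 = 5 + W²)
s(T, J) = -9 + 3*T (s(T, J) = -3*(3 - T) = -9 + 3*T)
F(u, x) = √(5 + u²) (F(u, x) = √(0 + (5 + u²)) = √(5 + u²))
F(s(d(1), 2), C(2)*(-2 - 3))³ = (√(5 + (-9 + 3*1)²))³ = (√(5 + (-9 + 3)²))³ = (√(5 + (-6)²))³ = (√(5 + 36))³ = (√41)³ = 41*√41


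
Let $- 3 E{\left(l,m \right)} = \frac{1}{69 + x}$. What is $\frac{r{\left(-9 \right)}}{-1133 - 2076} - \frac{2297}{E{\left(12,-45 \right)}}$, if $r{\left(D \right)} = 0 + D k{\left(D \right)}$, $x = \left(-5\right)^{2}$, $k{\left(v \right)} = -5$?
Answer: $\frac{2078642541}{3209} \approx 6.4775 \cdot 10^{5}$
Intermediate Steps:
$x = 25$
$E{\left(l,m \right)} = - \frac{1}{282}$ ($E{\left(l,m \right)} = - \frac{1}{3 \left(69 + 25\right)} = - \frac{1}{3 \cdot 94} = \left(- \frac{1}{3}\right) \frac{1}{94} = - \frac{1}{282}$)
$r{\left(D \right)} = - 5 D$ ($r{\left(D \right)} = 0 + D \left(-5\right) = 0 - 5 D = - 5 D$)
$\frac{r{\left(-9 \right)}}{-1133 - 2076} - \frac{2297}{E{\left(12,-45 \right)}} = \frac{\left(-5\right) \left(-9\right)}{-1133 - 2076} - \frac{2297}{- \frac{1}{282}} = \frac{45}{-1133 - 2076} - -647754 = \frac{45}{-3209} + 647754 = 45 \left(- \frac{1}{3209}\right) + 647754 = - \frac{45}{3209} + 647754 = \frac{2078642541}{3209}$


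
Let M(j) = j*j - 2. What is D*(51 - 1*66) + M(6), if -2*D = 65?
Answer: 1043/2 ≈ 521.50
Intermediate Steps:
D = -65/2 (D = -1/2*65 = -65/2 ≈ -32.500)
M(j) = -2 + j**2 (M(j) = j**2 - 2 = -2 + j**2)
D*(51 - 1*66) + M(6) = -65*(51 - 1*66)/2 + (-2 + 6**2) = -65*(51 - 66)/2 + (-2 + 36) = -65/2*(-15) + 34 = 975/2 + 34 = 1043/2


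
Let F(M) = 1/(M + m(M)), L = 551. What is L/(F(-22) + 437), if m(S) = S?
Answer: 836/663 ≈ 1.2609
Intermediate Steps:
F(M) = 1/(2*M) (F(M) = 1/(M + M) = 1/(2*M))
L/(F(-22) + 437) = 551/((1/2)/(-22) + 437) = 551/((1/2)*(-1/22) + 437) = 551/(-1/44 + 437) = 551/(19227/44) = 551*(44/19227) = 836/663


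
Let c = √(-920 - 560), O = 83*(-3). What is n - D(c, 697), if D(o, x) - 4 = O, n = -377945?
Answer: -377700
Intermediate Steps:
O = -249
c = 2*I*√370 (c = √(-1480) = 2*I*√370 ≈ 38.471*I)
D(o, x) = -245 (D(o, x) = 4 - 249 = -245)
n - D(c, 697) = -377945 - 1*(-245) = -377945 + 245 = -377700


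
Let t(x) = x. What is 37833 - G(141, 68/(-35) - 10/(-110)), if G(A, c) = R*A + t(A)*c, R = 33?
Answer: 12874833/385 ≈ 33441.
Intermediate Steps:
G(A, c) = 33*A + A*c
37833 - G(141, 68/(-35) - 10/(-110)) = 37833 - 141*(33 + (68/(-35) - 10/(-110))) = 37833 - 141*(33 + (68*(-1/35) - 10*(-1/110))) = 37833 - 141*(33 + (-68/35 + 1/11)) = 37833 - 141*(33 - 713/385) = 37833 - 141*11992/385 = 37833 - 1*1690872/385 = 37833 - 1690872/385 = 12874833/385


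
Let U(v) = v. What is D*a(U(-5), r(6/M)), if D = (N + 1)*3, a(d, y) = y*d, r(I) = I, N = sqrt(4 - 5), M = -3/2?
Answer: 60 + 60*I ≈ 60.0 + 60.0*I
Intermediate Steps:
M = -3/2 (M = -3*1/2 = -3/2 ≈ -1.5000)
N = I (N = sqrt(-1) = I ≈ 1.0*I)
a(d, y) = d*y
D = 3 + 3*I (D = (I + 1)*3 = (1 + I)*3 = 3 + 3*I ≈ 3.0 + 3.0*I)
D*a(U(-5), r(6/M)) = (3 + 3*I)*(-30/(-3/2)) = (3 + 3*I)*(-30*(-2)/3) = (3 + 3*I)*(-5*(-4)) = (3 + 3*I)*20 = 60 + 60*I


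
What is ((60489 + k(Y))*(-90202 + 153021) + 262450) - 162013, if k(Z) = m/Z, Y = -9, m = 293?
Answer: 34181224385/9 ≈ 3.7979e+9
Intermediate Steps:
k(Z) = 293/Z
((60489 + k(Y))*(-90202 + 153021) + 262450) - 162013 = ((60489 + 293/(-9))*(-90202 + 153021) + 262450) - 162013 = ((60489 + 293*(-1/9))*62819 + 262450) - 162013 = ((60489 - 293/9)*62819 + 262450) - 162013 = ((544108/9)*62819 + 262450) - 162013 = (34180320452/9 + 262450) - 162013 = 34182682502/9 - 162013 = 34181224385/9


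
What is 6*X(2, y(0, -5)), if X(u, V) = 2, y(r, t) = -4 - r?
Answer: 12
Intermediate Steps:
6*X(2, y(0, -5)) = 6*2 = 12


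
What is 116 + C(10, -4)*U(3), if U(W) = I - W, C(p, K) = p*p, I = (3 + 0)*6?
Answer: 1616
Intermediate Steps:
I = 18 (I = 3*6 = 18)
C(p, K) = p**2
U(W) = 18 - W
116 + C(10, -4)*U(3) = 116 + 10**2*(18 - 1*3) = 116 + 100*(18 - 3) = 116 + 100*15 = 116 + 1500 = 1616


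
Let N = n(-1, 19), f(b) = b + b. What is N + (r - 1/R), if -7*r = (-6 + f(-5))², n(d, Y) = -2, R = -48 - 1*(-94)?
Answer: -12427/322 ≈ -38.593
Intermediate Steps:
R = 46 (R = -48 + 94 = 46)
f(b) = 2*b
r = -256/7 (r = -(-6 + 2*(-5))²/7 = -(-6 - 10)²/7 = -⅐*(-16)² = -⅐*256 = -256/7 ≈ -36.571)
N = -2
N + (r - 1/R) = -2 + (-256/7 - 1/46) = -2 - 11783/322 = -12427/322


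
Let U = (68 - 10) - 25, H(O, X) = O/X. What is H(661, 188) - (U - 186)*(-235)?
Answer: -6758879/188 ≈ -35952.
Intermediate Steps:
U = 33 (U = 58 - 25 = 33)
H(661, 188) - (U - 186)*(-235) = 661/188 - (33 - 186)*(-235) = 661*(1/188) - (-153)*(-235) = 661/188 - 1*35955 = 661/188 - 35955 = -6758879/188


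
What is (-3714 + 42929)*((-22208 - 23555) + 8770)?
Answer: -1450680495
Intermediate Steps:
(-3714 + 42929)*((-22208 - 23555) + 8770) = 39215*(-45763 + 8770) = 39215*(-36993) = -1450680495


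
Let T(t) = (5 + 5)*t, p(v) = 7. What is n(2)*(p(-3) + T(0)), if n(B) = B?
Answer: 14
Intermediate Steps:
T(t) = 10*t
n(2)*(p(-3) + T(0)) = 2*(7 + 10*0) = 2*(7 + 0) = 2*7 = 14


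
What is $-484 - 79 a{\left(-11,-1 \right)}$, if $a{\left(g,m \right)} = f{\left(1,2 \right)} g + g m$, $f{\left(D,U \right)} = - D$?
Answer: $-2222$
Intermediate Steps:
$a{\left(g,m \right)} = - g + g m$ ($a{\left(g,m \right)} = \left(-1\right) 1 g + g m = - g + g m$)
$-484 - 79 a{\left(-11,-1 \right)} = -484 - 79 \left(- 11 \left(-1 - 1\right)\right) = -484 - 79 \left(\left(-11\right) \left(-2\right)\right) = -484 - 1738 = -2222$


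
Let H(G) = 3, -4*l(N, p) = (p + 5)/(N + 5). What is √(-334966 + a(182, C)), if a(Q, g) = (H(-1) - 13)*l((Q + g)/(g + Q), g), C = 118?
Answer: 9*I*√16539/2 ≈ 578.72*I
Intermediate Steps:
l(N, p) = -(5 + p)/(4*(5 + N)) (l(N, p) = -(p + 5)/(4*(N + 5)) = -(5 + p)/(4*(5 + N)))
a(Q, g) = 25/12 + 5*g/12 (a(Q, g) = (3 - 13)*((-5 - g)/(4*(5 + (Q + g)/(g + Q)))) = -5*(-5 - g)/(2*(5 + (Q + g)/(Q + g))) = -5*(-5 - g)/(2*(5 + 1)) = -5*(-5 - g)/(2*6) = -10*(-5/24 - g/24) = 25/12 + 5*g/12)
√(-334966 + a(182, C)) = √(-334966 + (25/12 + (5/12)*118)) = √(-334966 + (25/12 + 295/6)) = √(-334966 + 205/4) = √(-1339659/4) = 9*I*√16539/2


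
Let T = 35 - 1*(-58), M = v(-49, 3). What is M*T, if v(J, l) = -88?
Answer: -8184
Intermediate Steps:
M = -88
T = 93 (T = 35 + 58 = 93)
M*T = -88*93 = -8184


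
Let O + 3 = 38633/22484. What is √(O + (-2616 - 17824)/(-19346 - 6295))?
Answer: I*√15399835231/178266 ≈ 0.69613*I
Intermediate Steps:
O = -4117/3212 (O = -3 + 38633/22484 = -3 + 38633*(1/22484) = -3 + 5519/3212 = -4117/3212 ≈ -1.2818)
√(O + (-2616 - 17824)/(-19346 - 6295)) = √(-4117/3212 + (-2616 - 17824)/(-19346 - 6295)) = √(-4117/3212 - 20440/(-25641)) = √(-4117/3212 - 20440*(-1/25641)) = √(-4117/3212 + 2920/3663) = √(-518321/1069596) = I*√15399835231/178266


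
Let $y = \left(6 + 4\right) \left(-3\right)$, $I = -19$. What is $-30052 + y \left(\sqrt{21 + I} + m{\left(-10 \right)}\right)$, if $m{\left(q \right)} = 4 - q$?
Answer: $-30472 - 30 \sqrt{2} \approx -30514.0$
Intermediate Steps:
$y = -30$ ($y = 10 \left(-3\right) = -30$)
$-30052 + y \left(\sqrt{21 + I} + m{\left(-10 \right)}\right) = -30052 - 30 \left(\sqrt{21 - 19} + \left(4 - -10\right)\right) = -30052 - 30 \left(\sqrt{2} + \left(4 + 10\right)\right) = -30052 - 30 \left(\sqrt{2} + 14\right) = -30052 - 30 \left(14 + \sqrt{2}\right) = -30052 - \left(420 + 30 \sqrt{2}\right) = -30472 - 30 \sqrt{2}$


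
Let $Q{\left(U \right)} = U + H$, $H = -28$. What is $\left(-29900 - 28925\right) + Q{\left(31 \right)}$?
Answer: $-58822$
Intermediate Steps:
$Q{\left(U \right)} = -28 + U$ ($Q{\left(U \right)} = U - 28 = -28 + U$)
$\left(-29900 - 28925\right) + Q{\left(31 \right)} = \left(-29900 - 28925\right) + \left(-28 + 31\right) = -58825 + 3 = -58822$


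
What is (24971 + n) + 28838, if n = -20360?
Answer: 33449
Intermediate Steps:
(24971 + n) + 28838 = (24971 - 20360) + 28838 = 4611 + 28838 = 33449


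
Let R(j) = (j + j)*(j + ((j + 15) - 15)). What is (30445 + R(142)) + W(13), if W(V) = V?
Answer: 111114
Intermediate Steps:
R(j) = 4*j**2 (R(j) = (2*j)*(j + ((15 + j) - 15)) = (2*j)*(j + j) = (2*j)*(2*j) = 4*j**2)
(30445 + R(142)) + W(13) = (30445 + 4*142**2) + 13 = (30445 + 4*20164) + 13 = (30445 + 80656) + 13 = 111101 + 13 = 111114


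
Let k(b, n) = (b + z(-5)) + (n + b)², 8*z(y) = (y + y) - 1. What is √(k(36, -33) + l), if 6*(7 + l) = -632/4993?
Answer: √131405344602/59916 ≈ 6.0501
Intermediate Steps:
z(y) = -⅛ + y/4 (z(y) = ((y + y) - 1)/8 = (2*y - 1)/8 = (-1 + 2*y)/8 = -⅛ + y/4)
k(b, n) = -11/8 + b + (b + n)² (k(b, n) = (b + (-⅛ + (¼)*(-5))) + (n + b)² = (b + (-⅛ - 5/4)) + (b + n)² = (b - 11/8) + (b + n)² = (-11/8 + b) + (b + n)² = -11/8 + b + (b + n)²)
l = -105169/14979 (l = -7 + (-632/4993)/6 = -7 + (-632*1/4993)/6 = -7 + (⅙)*(-632/4993) = -7 - 316/14979 = -105169/14979 ≈ -7.0211)
√(k(36, -33) + l) = √((-11/8 + 36 + (36 - 33)²) - 105169/14979) = √((-11/8 + 36 + 3²) - 105169/14979) = √((-11/8 + 36 + 9) - 105169/14979) = √(349/8 - 105169/14979) = √(4386319/119832) = √131405344602/59916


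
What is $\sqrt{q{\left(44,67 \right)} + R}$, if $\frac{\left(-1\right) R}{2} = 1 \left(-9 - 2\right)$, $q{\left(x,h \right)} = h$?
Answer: $\sqrt{89} \approx 9.434$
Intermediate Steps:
$R = 22$ ($R = - 2 \cdot 1 \left(-9 - 2\right) = - 2 \cdot 1 \left(-11\right) = \left(-2\right) \left(-11\right) = 22$)
$\sqrt{q{\left(44,67 \right)} + R} = \sqrt{67 + 22} = \sqrt{89}$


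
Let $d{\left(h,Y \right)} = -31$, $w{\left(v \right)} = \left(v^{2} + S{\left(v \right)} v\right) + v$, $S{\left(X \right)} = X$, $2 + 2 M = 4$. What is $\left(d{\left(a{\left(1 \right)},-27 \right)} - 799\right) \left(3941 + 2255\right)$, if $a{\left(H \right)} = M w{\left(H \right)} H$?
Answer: $-5142680$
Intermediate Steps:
$M = 1$ ($M = -1 + \frac{1}{2} \cdot 4 = -1 + 2 = 1$)
$w{\left(v \right)} = v + 2 v^{2}$ ($w{\left(v \right)} = \left(v^{2} + v v\right) + v = \left(v^{2} + v^{2}\right) + v = 2 v^{2} + v = v + 2 v^{2}$)
$a{\left(H \right)} = H^{2} \left(1 + 2 H\right)$ ($a{\left(H \right)} = 1 H \left(1 + 2 H\right) H = H \left(1 + 2 H\right) H = H^{2} \left(1 + 2 H\right)$)
$\left(d{\left(a{\left(1 \right)},-27 \right)} - 799\right) \left(3941 + 2255\right) = \left(-31 - 799\right) \left(3941 + 2255\right) = \left(-31 - 799\right) 6196 = \left(-830\right) 6196 = -5142680$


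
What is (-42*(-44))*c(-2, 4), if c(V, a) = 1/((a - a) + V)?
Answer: -924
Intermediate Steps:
c(V, a) = 1/V (c(V, a) = 1/(0 + V) = 1/V)
(-42*(-44))*c(-2, 4) = -42*(-44)/(-2) = 1848*(-½) = -924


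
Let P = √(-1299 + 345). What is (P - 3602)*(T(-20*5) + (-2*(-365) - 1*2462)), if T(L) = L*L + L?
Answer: -29421136 + 24504*I*√106 ≈ -2.9421e+7 + 2.5228e+5*I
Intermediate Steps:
T(L) = L + L² (T(L) = L² + L = L + L²)
P = 3*I*√106 (P = √(-954) = 3*I*√106 ≈ 30.887*I)
(P - 3602)*(T(-20*5) + (-2*(-365) - 1*2462)) = (3*I*√106 - 3602)*((-20*5)*(1 - 20*5) + (-2*(-365) - 1*2462)) = (-3602 + 3*I*√106)*(-100*(1 - 100) + (730 - 2462)) = (-3602 + 3*I*√106)*(-100*(-99) - 1732) = (-3602 + 3*I*√106)*(9900 - 1732) = (-3602 + 3*I*√106)*8168 = -29421136 + 24504*I*√106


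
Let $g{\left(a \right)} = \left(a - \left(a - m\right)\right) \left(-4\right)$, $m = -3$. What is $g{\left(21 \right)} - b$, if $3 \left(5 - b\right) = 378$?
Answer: $133$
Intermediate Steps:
$b = -121$ ($b = 5 - 126 = -121$)
$g{\left(a \right)} = 12$ ($g{\left(a \right)} = \left(a - \left(3 + a\right)\right) \left(-4\right) = \left(-3\right) \left(-4\right) = 12$)
$g{\left(21 \right)} - b = 12 - -121 = 12 + 121 = 133$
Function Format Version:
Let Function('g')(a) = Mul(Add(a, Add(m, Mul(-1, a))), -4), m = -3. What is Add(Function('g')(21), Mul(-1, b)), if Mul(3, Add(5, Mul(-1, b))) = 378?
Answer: 133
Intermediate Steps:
b = -121 (b = Add(5, Mul(Rational(-1, 3), 378)) = Add(5, -126) = -121)
Function('g')(a) = 12 (Function('g')(a) = Mul(Add(a, Add(-3, Mul(-1, a))), -4) = Mul(-3, -4) = 12)
Add(Function('g')(21), Mul(-1, b)) = Add(12, Mul(-1, -121)) = Add(12, 121) = 133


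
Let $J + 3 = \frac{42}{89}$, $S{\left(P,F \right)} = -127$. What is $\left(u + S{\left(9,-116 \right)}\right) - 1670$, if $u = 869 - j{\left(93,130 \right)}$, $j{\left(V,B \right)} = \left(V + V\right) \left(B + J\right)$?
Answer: $- \frac{2192762}{89} \approx -24638.0$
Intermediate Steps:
$J = - \frac{225}{89}$ ($J = -3 + \frac{42}{89} = - \frac{225}{89} \approx -2.5281$)
$j{\left(V,B \right)} = 2 V \left(- \frac{225}{89} + B\right)$ ($j{\left(V,B \right)} = \left(V + V\right) \left(B - \frac{225}{89}\right) = 2 V \left(- \frac{225}{89} + B\right)$)
$u = - \frac{2032829}{89}$ ($u = 869 - \frac{2}{89} \cdot 93 \left(-225 + 89 \cdot 130\right) = 869 - \frac{2}{89} \cdot 93 \left(-225 + 11570\right) = 869 - \frac{2}{89} \cdot 93 \cdot 11345 = 869 - \frac{2110170}{89} = - \frac{2032829}{89} \approx -22841.0$)
$\left(u + S{\left(9,-116 \right)}\right) - 1670 = \left(- \frac{2032829}{89} - 127\right) - 1670 = - \frac{2044132}{89} - 1670 = - \frac{2192762}{89}$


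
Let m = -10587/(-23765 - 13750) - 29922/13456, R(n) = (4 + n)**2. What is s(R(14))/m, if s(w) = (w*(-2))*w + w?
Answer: 17636766685920/163344193 ≈ 1.0797e+5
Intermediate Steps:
s(w) = w - 2*w**2 (s(w) = (-2*w)*w + w = -2*w**2 + w = w - 2*w**2)
m = -163344193/84133640 (m = -10587/(-37515) - 29922*1/13456 = -10587*(-1/37515) - 14961/6728 = 3529/12505 - 14961/6728 = -163344193/84133640 ≈ -1.9415)
s(R(14))/m = ((4 + 14)**2*(1 - 2*(4 + 14)**2))/(-163344193/84133640) = (18**2*(1 - 2*18**2))*(-84133640/163344193) = (324*(1 - 2*324))*(-84133640/163344193) = (324*(1 - 648))*(-84133640/163344193) = (324*(-647))*(-84133640/163344193) = -209628*(-84133640/163344193) = 17636766685920/163344193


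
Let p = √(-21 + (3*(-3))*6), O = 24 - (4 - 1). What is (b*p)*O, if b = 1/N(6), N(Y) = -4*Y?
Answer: -35*I*√3/8 ≈ -7.5777*I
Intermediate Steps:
O = 21 (O = 24 - 1*3 = 24 - 3 = 21)
b = -1/24 (b = 1/(-4*6) = 1/(-24) = -1/24 ≈ -0.041667)
p = 5*I*√3 (p = √(-21 - 9*6) = √(-21 - 54) = √(-75) = 5*I*√3 ≈ 8.6602*I)
(b*p)*O = -5*I*√3/24*21 = -35*I*√3/8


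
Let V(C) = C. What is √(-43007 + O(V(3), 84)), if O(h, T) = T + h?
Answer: 2*I*√10730 ≈ 207.17*I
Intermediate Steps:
√(-43007 + O(V(3), 84)) = √(-43007 + (84 + 3)) = √(-43007 + 87) = √(-42920) = 2*I*√10730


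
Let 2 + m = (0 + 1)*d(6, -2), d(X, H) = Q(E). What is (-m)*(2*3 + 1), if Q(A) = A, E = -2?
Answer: 28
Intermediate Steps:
d(X, H) = -2
m = -4 (m = -2 + (0 + 1)*(-2) = -2 + 1*(-2) = -2 - 2 = -4)
(-m)*(2*3 + 1) = (-1*(-4))*(2*3 + 1) = 4*(6 + 1) = 4*7 = 28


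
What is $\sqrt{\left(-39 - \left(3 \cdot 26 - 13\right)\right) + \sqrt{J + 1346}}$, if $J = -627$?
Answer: $\sqrt{-104 + \sqrt{719}} \approx 8.7856 i$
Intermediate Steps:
$\sqrt{\left(-39 - \left(3 \cdot 26 - 13\right)\right) + \sqrt{J + 1346}} = \sqrt{\left(-39 - \left(3 \cdot 26 - 13\right)\right) + \sqrt{-627 + 1346}} = \sqrt{\left(-39 - \left(78 - 13\right)\right) + \sqrt{719}} = \sqrt{\left(-39 - 65\right) + \sqrt{719}} = \sqrt{-104 + \sqrt{719}}$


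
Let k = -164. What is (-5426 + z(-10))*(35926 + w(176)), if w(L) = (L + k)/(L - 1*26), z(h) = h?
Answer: -4882354272/25 ≈ -1.9529e+8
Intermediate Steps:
w(L) = (-164 + L)/(-26 + L) (w(L) = (L - 164)/(L - 1*26) = (-164 + L)/(L - 26) = (-164 + L)/(-26 + L))
(-5426 + z(-10))*(35926 + w(176)) = (-5426 - 10)*(35926 + (-164 + 176)/(-26 + 176)) = -5436*(35926 + 12/150) = -5436*(35926 + (1/150)*12) = -5436*(35926 + 2/25) = -5436*898152/25 = -4882354272/25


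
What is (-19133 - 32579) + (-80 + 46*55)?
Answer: -49262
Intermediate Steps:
(-19133 - 32579) + (-80 + 46*55) = -51712 + (-80 + 2530) = -51712 + 2450 = -49262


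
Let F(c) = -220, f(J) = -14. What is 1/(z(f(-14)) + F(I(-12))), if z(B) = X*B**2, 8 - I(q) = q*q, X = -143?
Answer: -1/28248 ≈ -3.5401e-5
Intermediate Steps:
I(q) = 8 - q**2 (I(q) = 8 - q*q = 8 - q**2)
z(B) = -143*B**2
1/(z(f(-14)) + F(I(-12))) = 1/(-143*(-14)**2 - 220) = 1/(-143*196 - 220) = 1/(-28028 - 220) = 1/(-28248) = -1/28248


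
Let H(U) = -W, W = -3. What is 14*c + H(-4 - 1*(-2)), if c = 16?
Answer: 227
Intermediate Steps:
H(U) = 3 (H(U) = -1*(-3) = 3)
14*c + H(-4 - 1*(-2)) = 14*16 + 3 = 224 + 3 = 227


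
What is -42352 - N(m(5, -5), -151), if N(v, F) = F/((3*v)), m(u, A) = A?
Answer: -635431/15 ≈ -42362.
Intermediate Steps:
N(v, F) = F/(3*v) (N(v, F) = F*(1/(3*v)) = F/(3*v))
-42352 - N(m(5, -5), -151) = -42352 - (-151)/(3*(-5)) = -42352 - (-151)*(-1)/(3*5) = -42352 - 1*151/15 = -42352 - 151/15 = -635431/15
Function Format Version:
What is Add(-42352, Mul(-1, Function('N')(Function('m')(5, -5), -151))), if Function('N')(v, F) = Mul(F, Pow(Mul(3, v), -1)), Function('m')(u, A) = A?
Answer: Rational(-635431, 15) ≈ -42362.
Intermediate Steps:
Function('N')(v, F) = Mul(Rational(1, 3), F, Pow(v, -1)) (Function('N')(v, F) = Mul(F, Mul(Rational(1, 3), Pow(v, -1))) = Mul(Rational(1, 3), F, Pow(v, -1)))
Add(-42352, Mul(-1, Function('N')(Function('m')(5, -5), -151))) = Add(-42352, Mul(-1, Mul(Rational(1, 3), -151, Pow(-5, -1)))) = Add(-42352, Mul(-1, Mul(Rational(1, 3), -151, Rational(-1, 5)))) = Add(-42352, Mul(-1, Rational(151, 15))) = Add(-42352, Rational(-151, 15)) = Rational(-635431, 15)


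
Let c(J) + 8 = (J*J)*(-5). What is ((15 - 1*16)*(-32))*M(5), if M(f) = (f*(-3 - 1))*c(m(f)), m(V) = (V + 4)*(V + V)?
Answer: 25925120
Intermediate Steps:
m(V) = 2*V*(4 + V) (m(V) = (4 + V)*(2*V) = 2*V*(4 + V))
c(J) = -8 - 5*J² (c(J) = -8 + (J*J)*(-5) = -8 + J²*(-5) = -8 - 5*J²)
M(f) = -4*f*(-8 - 20*f²*(4 + f)²) (M(f) = (f*(-3 - 1))*(-8 - 5*4*f²*(4 + f)²) = (f*(-4))*(-8 - 20*f²*(4 + f)²) = (-4*f)*(-8 - 20*f²*(4 + f)²) = -4*f*(-8 - 20*f²*(4 + f)²))
((15 - 1*16)*(-32))*M(5) = ((15 - 1*16)*(-32))*(32*5 + 80*5³*(4 + 5)²) = ((15 - 16)*(-32))*(160 + 80*125*9²) = (-1*(-32))*(160 + 80*125*81) = 32*(160 + 810000) = 32*810160 = 25925120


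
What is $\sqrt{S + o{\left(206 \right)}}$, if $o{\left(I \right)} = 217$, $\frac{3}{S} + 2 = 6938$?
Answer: $\frac{3 \sqrt{111490}}{68} \approx 14.731$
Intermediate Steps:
$S = \frac{1}{2312}$ ($S = \frac{3}{-2 + 6938} = \frac{3}{6936} = 3 \cdot \frac{1}{6936} = \frac{1}{2312} \approx 0.00043253$)
$\sqrt{S + o{\left(206 \right)}} = \sqrt{\frac{1}{2312} + 217} = \sqrt{\frac{501705}{2312}} = \frac{3 \sqrt{111490}}{68}$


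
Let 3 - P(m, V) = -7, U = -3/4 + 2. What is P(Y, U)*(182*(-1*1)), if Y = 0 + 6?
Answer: -1820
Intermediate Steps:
Y = 6
U = 5/4 (U = -3*¼ + 2 = -¾ + 2 = 5/4 ≈ 1.2500)
P(m, V) = 10 (P(m, V) = 3 - 1*(-7) = 3 + 7 = 10)
P(Y, U)*(182*(-1*1)) = 10*(182*(-1*1)) = 10*(182*(-1)) = 10*(-182) = -1820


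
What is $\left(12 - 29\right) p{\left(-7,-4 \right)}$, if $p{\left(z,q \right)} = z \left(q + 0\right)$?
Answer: $-476$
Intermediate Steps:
$p{\left(z,q \right)} = q z$ ($p{\left(z,q \right)} = z q = q z$)
$\left(12 - 29\right) p{\left(-7,-4 \right)} = \left(12 - 29\right) \left(\left(-4\right) \left(-7\right)\right) = \left(-17\right) 28 = -476$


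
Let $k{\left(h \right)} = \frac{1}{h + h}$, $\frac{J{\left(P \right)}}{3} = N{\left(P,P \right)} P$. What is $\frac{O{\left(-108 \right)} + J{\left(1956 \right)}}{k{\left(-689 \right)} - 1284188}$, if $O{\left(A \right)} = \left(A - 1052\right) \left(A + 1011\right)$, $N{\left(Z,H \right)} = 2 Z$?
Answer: $- \frac{10063137136}{589870355} \approx -17.06$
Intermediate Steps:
$J{\left(P \right)} = 6 P^{2}$ ($J{\left(P \right)} = 3 \cdot 2 P P = 3 \cdot 2 P^{2} = 6 P^{2}$)
$O{\left(A \right)} = \left(-1052 + A\right) \left(1011 + A\right)$
$k{\left(h \right)} = \frac{1}{2 h}$
$\frac{O{\left(-108 \right)} + J{\left(1956 \right)}}{k{\left(-689 \right)} - 1284188} = \frac{\left(-1063572 + \left(-108\right)^{2} - -4428\right) + 6 \cdot 1956^{2}}{\frac{1}{2 \left(-689\right)} - 1284188} = \frac{\left(-1063572 + 11664 + 4428\right) + 6 \cdot 3825936}{\frac{1}{2} \left(- \frac{1}{689}\right) - 1284188} = \frac{-1047480 + 22955616}{- \frac{1}{1378} - 1284188} = \frac{21908136}{- \frac{1769611065}{1378}} = 21908136 \left(- \frac{1378}{1769611065}\right) = - \frac{10063137136}{589870355}$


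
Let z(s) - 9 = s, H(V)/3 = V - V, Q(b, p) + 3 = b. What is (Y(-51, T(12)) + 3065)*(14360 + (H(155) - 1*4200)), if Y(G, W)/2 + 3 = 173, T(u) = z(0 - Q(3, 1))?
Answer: 34594800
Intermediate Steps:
Q(b, p) = -3 + b
H(V) = 0 (H(V) = 3*(V - V) = 3*0 = 0)
z(s) = 9 + s
T(u) = 9 (T(u) = 9 + (0 - (-3 + 3)) = 9 + (0 - 1*0) = 9 + (0 + 0) = 9 + 0 = 9)
Y(G, W) = 340 (Y(G, W) = -6 + 2*173 = -6 + 346 = 340)
(Y(-51, T(12)) + 3065)*(14360 + (H(155) - 1*4200)) = (340 + 3065)*(14360 + (0 - 1*4200)) = 3405*(14360 + (0 - 4200)) = 3405*(14360 - 4200) = 3405*10160 = 34594800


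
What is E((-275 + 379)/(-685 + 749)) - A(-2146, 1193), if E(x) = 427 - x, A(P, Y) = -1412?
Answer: 14699/8 ≈ 1837.4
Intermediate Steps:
E((-275 + 379)/(-685 + 749)) - A(-2146, 1193) = (427 - (-275 + 379)/(-685 + 749)) - 1*(-1412) = (427 - 104/64) + 1412 = (427 - 1*13/8) + 1412 = (427 - 13/8) + 1412 = 3403/8 + 1412 = 14699/8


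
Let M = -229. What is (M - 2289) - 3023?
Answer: -5541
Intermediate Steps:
(M - 2289) - 3023 = (-229 - 2289) - 3023 = -2518 - 3023 = -5541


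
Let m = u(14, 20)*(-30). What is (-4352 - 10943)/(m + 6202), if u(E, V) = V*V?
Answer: 15295/5798 ≈ 2.6380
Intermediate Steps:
u(E, V) = V**2
m = -12000 (m = 20**2*(-30) = 400*(-30) = -12000)
(-4352 - 10943)/(m + 6202) = (-4352 - 10943)/(-12000 + 6202) = -15295/(-5798) = -15295*(-1/5798) = 15295/5798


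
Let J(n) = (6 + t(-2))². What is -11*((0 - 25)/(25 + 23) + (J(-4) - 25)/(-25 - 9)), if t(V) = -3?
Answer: 451/816 ≈ 0.55270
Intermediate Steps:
J(n) = 9 (J(n) = (6 - 3)² = 3² = 9)
-11*((0 - 25)/(25 + 23) + (J(-4) - 25)/(-25 - 9)) = -11*((0 - 25)/(25 + 23) + (9 - 25)/(-25 - 9)) = -11*(-25/48 - 16/(-34)) = -11*(-25*1/48 - 16*(-1/34)) = -11*(-25/48 + 8/17) = -11*(-41/816) = 451/816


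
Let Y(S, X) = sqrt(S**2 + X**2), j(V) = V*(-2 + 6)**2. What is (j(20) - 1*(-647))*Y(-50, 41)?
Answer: 967*sqrt(4181) ≈ 62527.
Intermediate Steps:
j(V) = 16*V (j(V) = V*4**2 = V*16 = 16*V)
(j(20) - 1*(-647))*Y(-50, 41) = (16*20 - 1*(-647))*sqrt((-50)**2 + 41**2) = (320 + 647)*sqrt(2500 + 1681) = 967*sqrt(4181)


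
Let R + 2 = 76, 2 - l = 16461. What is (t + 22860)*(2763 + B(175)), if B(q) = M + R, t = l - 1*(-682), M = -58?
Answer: 19683657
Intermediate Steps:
l = -16459 (l = 2 - 1*16461 = 2 - 16461 = -16459)
R = 74 (R = -2 + 76 = 74)
t = -15777 (t = -16459 - 1*(-682) = -16459 + 682 = -15777)
B(q) = 16 (B(q) = -58 + 74 = 16)
(t + 22860)*(2763 + B(175)) = (-15777 + 22860)*(2763 + 16) = 7083*2779 = 19683657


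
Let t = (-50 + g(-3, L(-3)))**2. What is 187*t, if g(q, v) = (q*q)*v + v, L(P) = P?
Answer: 1196800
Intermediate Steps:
g(q, v) = v + v*q**2 (g(q, v) = q**2*v + v = v*q**2 + v = v + v*q**2)
t = 6400 (t = (-50 - 3*(1 + (-3)**2))**2 = (-50 - 3*(1 + 9))**2 = (-50 - 3*10)**2 = (-50 - 30)**2 = (-80)**2 = 6400)
187*t = 187*6400 = 1196800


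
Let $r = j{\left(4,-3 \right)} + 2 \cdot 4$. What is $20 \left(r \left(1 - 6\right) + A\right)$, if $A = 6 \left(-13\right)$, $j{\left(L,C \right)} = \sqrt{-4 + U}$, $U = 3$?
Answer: $-2360 - 100 i \approx -2360.0 - 100.0 i$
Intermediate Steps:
$j{\left(L,C \right)} = i$ ($j{\left(L,C \right)} = \sqrt{-4 + 3} = \sqrt{-1} = i$)
$r = 8 + i$ ($r = i + 2 \cdot 4 = i + 8 = 8 + i \approx 8.0 + 1.0 i$)
$A = -78$
$20 \left(r \left(1 - 6\right) + A\right) = 20 \left(\left(8 + i\right) \left(1 - 6\right) - 78\right) = 20 \left(\left(8 + i\right) \left(-5\right) - 78\right) = 20 \left(\left(-40 - 5 i\right) - 78\right) = 20 \left(-118 - 5 i\right) = -2360 - 100 i$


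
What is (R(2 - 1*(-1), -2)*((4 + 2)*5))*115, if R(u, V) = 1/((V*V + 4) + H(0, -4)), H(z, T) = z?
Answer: 1725/4 ≈ 431.25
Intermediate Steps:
R(u, V) = 1/(4 + V²) (R(u, V) = 1/((V*V + 4) + 0) = 1/((V² + 4) + 0) = 1/((4 + V²) + 0) = 1/(4 + V²))
(R(2 - 1*(-1), -2)*((4 + 2)*5))*115 = (((4 + 2)*5)/(4 + (-2)²))*115 = ((6*5)/(4 + 4))*115 = (30/8)*115 = ((⅛)*30)*115 = (15/4)*115 = 1725/4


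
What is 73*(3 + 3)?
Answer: 438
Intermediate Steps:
73*(3 + 3) = 73*6 = 438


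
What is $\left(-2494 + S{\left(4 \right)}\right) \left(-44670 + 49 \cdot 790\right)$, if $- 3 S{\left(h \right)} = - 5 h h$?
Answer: $\frac{44115920}{3} \approx 1.4705 \cdot 10^{7}$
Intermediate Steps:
$S{\left(h \right)} = \frac{5 h^{2}}{3}$ ($S{\left(h \right)} = - \frac{- 5 h h}{3} = - \frac{\left(-5\right) h^{2}}{3} = \frac{5 h^{2}}{3}$)
$\left(-2494 + S{\left(4 \right)}\right) \left(-44670 + 49 \cdot 790\right) = \left(-2494 + \frac{5 \cdot 4^{2}}{3}\right) \left(-44670 + 49 \cdot 790\right) = \left(-2494 + \frac{5}{3} \cdot 16\right) \left(-44670 + 38710\right) = \left(-2494 + \frac{80}{3}\right) \left(-5960\right) = \left(- \frac{7402}{3}\right) \left(-5960\right) = \frac{44115920}{3}$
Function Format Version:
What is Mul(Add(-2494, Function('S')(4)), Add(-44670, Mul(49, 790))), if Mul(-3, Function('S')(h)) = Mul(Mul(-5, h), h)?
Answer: Rational(44115920, 3) ≈ 1.4705e+7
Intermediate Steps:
Function('S')(h) = Mul(Rational(5, 3), Pow(h, 2)) (Function('S')(h) = Mul(Rational(-1, 3), Mul(Mul(-5, h), h)) = Mul(Rational(-1, 3), Mul(-5, Pow(h, 2))) = Mul(Rational(5, 3), Pow(h, 2)))
Mul(Add(-2494, Function('S')(4)), Add(-44670, Mul(49, 790))) = Mul(Add(-2494, Mul(Rational(5, 3), Pow(4, 2))), Add(-44670, Mul(49, 790))) = Mul(Add(-2494, Mul(Rational(5, 3), 16)), Add(-44670, 38710)) = Mul(Add(-2494, Rational(80, 3)), -5960) = Mul(Rational(-7402, 3), -5960) = Rational(44115920, 3)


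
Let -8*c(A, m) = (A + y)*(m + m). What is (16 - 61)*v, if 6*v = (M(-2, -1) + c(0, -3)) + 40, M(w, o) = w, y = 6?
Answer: -1275/4 ≈ -318.75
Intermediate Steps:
c(A, m) = -m*(6 + A)/4 (c(A, m) = -(A + 6)*(m + m)/8 = -(6 + A)*2*m/8 = -m*(6 + A)/4)
v = 85/12 (v = ((-2 - ¼*(-3)*(6 + 0)) + 40)/6 = ((-2 - ¼*(-3)*6) + 40)/6 = ((-2 + 9/2) + 40)/6 = (5/2 + 40)/6 = (⅙)*(85/2) = 85/12 ≈ 7.0833)
(16 - 61)*v = (16 - 61)*(85/12) = -45*85/12 = -1275/4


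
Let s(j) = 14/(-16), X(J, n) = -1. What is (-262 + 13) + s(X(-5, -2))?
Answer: -1999/8 ≈ -249.88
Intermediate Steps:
s(j) = -7/8 (s(j) = 14*(-1/16) = -7/8)
(-262 + 13) + s(X(-5, -2)) = (-262 + 13) - 7/8 = -249 - 7/8 = -1999/8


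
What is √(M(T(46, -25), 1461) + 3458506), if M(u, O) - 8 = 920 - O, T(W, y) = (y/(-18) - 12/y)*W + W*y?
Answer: √3457973 ≈ 1859.6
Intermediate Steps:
T(W, y) = W*y + W*(-12/y - y/18) (T(W, y) = (y*(-1/18) - 12/y)*W + W*y = (-y/18 - 12/y)*W + W*y = (-12/y - y/18)*W + W*y = W*(-12/y - y/18) + W*y = W*y + W*(-12/y - y/18))
M(u, O) = 928 - O (M(u, O) = 8 + (920 - O) = 928 - O)
√(M(T(46, -25), 1461) + 3458506) = √((928 - 1*1461) + 3458506) = √((928 - 1461) + 3458506) = √(-533 + 3458506) = √3457973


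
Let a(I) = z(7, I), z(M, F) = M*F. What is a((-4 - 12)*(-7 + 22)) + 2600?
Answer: 920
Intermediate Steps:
z(M, F) = F*M
a(I) = 7*I (a(I) = I*7 = 7*I)
a((-4 - 12)*(-7 + 22)) + 2600 = 7*((-4 - 12)*(-7 + 22)) + 2600 = 7*(-16*15) + 2600 = 7*(-240) + 2600 = -1680 + 2600 = 920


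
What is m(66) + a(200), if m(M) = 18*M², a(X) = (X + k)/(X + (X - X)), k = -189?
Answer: 15681611/200 ≈ 78408.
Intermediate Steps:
a(X) = (-189 + X)/X (a(X) = (X - 189)/(X + (X - X)) = (-189 + X)/(X + 0) = (-189 + X)/X)
m(66) + a(200) = 18*66² + (-189 + 200)/200 = 18*4356 + (1/200)*11 = 78408 + 11/200 = 15681611/200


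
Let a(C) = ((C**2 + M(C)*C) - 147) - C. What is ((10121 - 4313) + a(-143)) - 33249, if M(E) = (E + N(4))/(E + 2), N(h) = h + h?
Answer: -335247/47 ≈ -7132.9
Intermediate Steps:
N(h) = 2*h
M(E) = (8 + E)/(2 + E) (M(E) = (E + 2*4)/(E + 2) = (E + 8)/(2 + E) = (8 + E)/(2 + E))
a(C) = -147 + C**2 - C + C*(8 + C)/(2 + C) (a(C) = ((C**2 + ((8 + C)/(2 + C))*C) - 147) - C = ((C**2 + C*(8 + C)/(2 + C)) - 147) - C = (-147 + C**2 + C*(8 + C)/(2 + C)) - C = -147 + C**2 - C + C*(8 + C)/(2 + C))
((10121 - 4313) + a(-143)) - 33249 = ((10121 - 4313) + (-294 + (-143)**3 - 141*(-143) + 2*(-143)**2)/(2 - 143)) - 33249 = (5808 + (-294 - 2924207 + 20163 + 2*20449)/(-141)) - 33249 = (5808 - (-294 - 2924207 + 20163 + 40898)/141) - 33249 = (5808 - 1/141*(-2863440)) - 33249 = (5808 + 954480/47) - 33249 = 1227456/47 - 33249 = -335247/47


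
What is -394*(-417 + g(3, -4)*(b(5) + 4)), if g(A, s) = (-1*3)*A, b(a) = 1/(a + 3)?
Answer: 715701/4 ≈ 1.7893e+5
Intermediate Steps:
b(a) = 1/(3 + a)
g(A, s) = -3*A
-394*(-417 + g(3, -4)*(b(5) + 4)) = -394*(-417 + (-3*3)*(1/(3 + 5) + 4)) = -394*(-417 - 9*(1/8 + 4)) = -394*(-417 - 9*(⅛ + 4)) = -394*(-417 - 9*33/8) = -394*(-417 - 297/8) = -394*(-3633/8) = 715701/4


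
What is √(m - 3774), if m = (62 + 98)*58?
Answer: √5506 ≈ 74.202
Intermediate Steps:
m = 9280 (m = 160*58 = 9280)
√(m - 3774) = √(9280 - 3774) = √5506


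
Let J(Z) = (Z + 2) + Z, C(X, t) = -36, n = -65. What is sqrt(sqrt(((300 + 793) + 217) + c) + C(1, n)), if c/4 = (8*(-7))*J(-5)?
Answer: sqrt(-36 + sqrt(3102)) ≈ 4.4380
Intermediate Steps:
J(Z) = 2 + 2*Z (J(Z) = (2 + Z) + Z = 2 + 2*Z)
c = 1792 (c = 4*((8*(-7))*(2 + 2*(-5))) = 4*(-56*(2 - 10)) = 4*(-56*(-8)) = 4*448 = 1792)
sqrt(sqrt(((300 + 793) + 217) + c) + C(1, n)) = sqrt(sqrt(((300 + 793) + 217) + 1792) - 36) = sqrt(sqrt((1093 + 217) + 1792) - 36) = sqrt(sqrt(1310 + 1792) - 36) = sqrt(sqrt(3102) - 36) = sqrt(-36 + sqrt(3102))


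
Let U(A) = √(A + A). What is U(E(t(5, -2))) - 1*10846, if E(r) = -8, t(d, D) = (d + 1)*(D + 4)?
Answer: -10846 + 4*I ≈ -10846.0 + 4.0*I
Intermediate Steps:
t(d, D) = (1 + d)*(4 + D)
U(A) = √2*√A (U(A) = √(2*A) = √2*√A)
U(E(t(5, -2))) - 1*10846 = √2*√(-8) - 1*10846 = √2*(2*I*√2) - 10846 = 4*I - 10846 = -10846 + 4*I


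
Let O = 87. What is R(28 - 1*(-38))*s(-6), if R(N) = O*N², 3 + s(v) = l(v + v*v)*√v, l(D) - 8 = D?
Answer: -1136916 + 14400936*I*√6 ≈ -1.1369e+6 + 3.5275e+7*I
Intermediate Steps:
l(D) = 8 + D
s(v) = -3 + √v*(8 + v + v²) (s(v) = -3 + (8 + (v + v*v))*√v = -3 + (8 + (v + v²))*√v = -3 + (8 + v + v²)*√v = -3 + √v*(8 + v + v²))
R(N) = 87*N²
R(28 - 1*(-38))*s(-6) = (87*(28 - 1*(-38))²)*(-3 + √(-6)*(8 - 6*(1 - 6))) = (87*(28 + 38)²)*(-3 + (I*√6)*(8 - 6*(-5))) = (87*66²)*(-3 + (I*√6)*(8 + 30)) = (87*4356)*(-3 + (I*√6)*38) = 378972*(-3 + 38*I*√6) = -1136916 + 14400936*I*√6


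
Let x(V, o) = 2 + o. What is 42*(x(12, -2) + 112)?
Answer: 4704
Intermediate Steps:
42*(x(12, -2) + 112) = 42*((2 - 2) + 112) = 42*(0 + 112) = 42*112 = 4704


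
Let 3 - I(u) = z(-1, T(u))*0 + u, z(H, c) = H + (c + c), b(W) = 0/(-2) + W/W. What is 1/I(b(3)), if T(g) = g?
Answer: ½ ≈ 0.50000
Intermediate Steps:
b(W) = 1 (b(W) = 0*(-½) + 1 = 0 + 1 = 1)
z(H, c) = H + 2*c
I(u) = 3 - u (I(u) = 3 - ((-1 + 2*u)*0 + u) = 3 - (0 + u) = 3 - u)
1/I(b(3)) = 1/(3 - 1*1) = 1/(3 - 1) = 1/2 = ½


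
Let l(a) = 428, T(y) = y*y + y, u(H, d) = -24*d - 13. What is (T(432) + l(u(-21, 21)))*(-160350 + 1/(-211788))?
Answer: -1591748806098671/52947 ≈ -3.0063e+10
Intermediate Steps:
u(H, d) = -13 - 24*d
T(y) = y + y² (T(y) = y² + y = y + y²)
(T(432) + l(u(-21, 21)))*(-160350 + 1/(-211788)) = (432*(1 + 432) + 428)*(-160350 + 1/(-211788)) = (432*433 + 428)*(-160350 - 1/211788) = (187056 + 428)*(-33960205801/211788) = 187484*(-33960205801/211788) = -1591748806098671/52947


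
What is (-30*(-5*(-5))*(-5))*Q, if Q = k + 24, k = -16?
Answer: 30000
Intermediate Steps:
Q = 8 (Q = -16 + 24 = 8)
(-30*(-5*(-5))*(-5))*Q = -30*(-5*(-5))*(-5)*8 = -750*(-5)*8 = -30*(-125)*8 = 3750*8 = 30000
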